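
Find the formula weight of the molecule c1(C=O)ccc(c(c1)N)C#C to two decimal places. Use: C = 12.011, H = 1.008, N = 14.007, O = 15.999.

Molecular formula: C9H7NO.
M = 9×12.011 + 7×1.008 + 1×14.007 + 1×15.999 = 145.16 g/mol.

145.16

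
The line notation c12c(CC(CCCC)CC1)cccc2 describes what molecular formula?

C14H20

Heavy atoms from the SMILES: 14 C.
Implicit hydrogens by atom environment:
  6 × C: 2 H each → 12
  4 × C (aromatic): 1 H each → 4
  2 × C (aromatic): no H
  1 × C: 3 H
  1 × C: 1 H
  Total hydrogens = 20.
Molecular formula: C14H20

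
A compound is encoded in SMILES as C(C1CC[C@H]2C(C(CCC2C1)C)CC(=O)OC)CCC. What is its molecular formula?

Heavy atoms from the SMILES: 18 C, 2 O.
Implicit hydrogens by atom environment:
  9 × C: 2 H each → 18
  5 × C: 1 H each → 5
  3 × C: 3 H each → 9
  2 × O: no H
  1 × C: no H
  Total hydrogens = 32.
Molecular formula: C18H32O2

C18H32O2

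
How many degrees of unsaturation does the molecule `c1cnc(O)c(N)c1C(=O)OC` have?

Molecular formula from the SMILES: C7H8N2O3.
DoU = (2C + 2 + N − H − X)/2 = (2·7 + 2 + 2 − 8 − 0)/2 = 10/2 = 5.
(Structurally: 1 ring(s) + 4 π bond(s) = 5.)

5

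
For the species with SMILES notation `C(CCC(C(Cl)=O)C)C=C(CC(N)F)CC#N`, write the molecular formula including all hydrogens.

Heavy atoms from the SMILES: 12 C, 1 Cl, 1 F, 2 N, 1 O.
Implicit hydrogens by atom environment:
  5 × C: 2 H each → 10
  3 × C: 1 H each → 3
  3 × C: no H
  1 × C: 3 H
  1 × Cl: no H
  1 × F: no H
  1 × N: 2 H
  1 × N: no H
  1 × O: no H
  Total hydrogens = 18.
Molecular formula: C12H18ClFN2O

C12H18ClFN2O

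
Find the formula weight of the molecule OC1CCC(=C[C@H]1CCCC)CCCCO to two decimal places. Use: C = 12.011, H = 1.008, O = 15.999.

226.36

Molecular formula: C14H26O2.
M = 14×12.011 + 26×1.008 + 2×15.999 = 226.36 g/mol.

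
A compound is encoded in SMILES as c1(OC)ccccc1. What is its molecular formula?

Heavy atoms from the SMILES: 7 C, 1 O.
Implicit hydrogens by atom environment:
  5 × C (aromatic): 1 H each → 5
  1 × C: 3 H
  1 × C (aromatic): no H
  1 × O: no H
  Total hydrogens = 8.
Molecular formula: C7H8O

C7H8O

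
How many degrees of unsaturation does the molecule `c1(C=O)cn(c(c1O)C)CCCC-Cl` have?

Molecular formula from the SMILES: C10H14ClNO2.
DoU = (2C + 2 + N − H − X)/2 = (2·10 + 2 + 1 − 14 − 1)/2 = 8/2 = 4.
(Structurally: 1 ring(s) + 3 π bond(s) = 4.)

4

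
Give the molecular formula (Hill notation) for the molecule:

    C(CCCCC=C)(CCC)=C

C11H20

Heavy atoms from the SMILES: 11 C.
Implicit hydrogens by atom environment:
  8 × C: 2 H each → 16
  1 × C: 3 H
  1 × C: 1 H
  1 × C: no H
  Total hydrogens = 20.
Molecular formula: C11H20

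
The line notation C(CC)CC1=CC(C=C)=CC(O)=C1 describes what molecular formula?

C12H16O

Heavy atoms from the SMILES: 12 C, 1 O.
Implicit hydrogens by atom environment:
  4 × C: 2 H each → 8
  3 × C (aromatic): 1 H each → 3
  3 × C (aromatic): no H
  1 × C: 3 H
  1 × C: 1 H
  1 × O: 1 H
  Total hydrogens = 16.
Molecular formula: C12H16O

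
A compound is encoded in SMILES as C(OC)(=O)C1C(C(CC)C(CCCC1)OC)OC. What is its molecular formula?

C14H26O4

Heavy atoms from the SMILES: 14 C, 4 O.
Implicit hydrogens by atom environment:
  5 × C: 2 H each → 10
  4 × C: 3 H each → 12
  4 × C: 1 H each → 4
  4 × O: no H
  1 × C: no H
  Total hydrogens = 26.
Molecular formula: C14H26O4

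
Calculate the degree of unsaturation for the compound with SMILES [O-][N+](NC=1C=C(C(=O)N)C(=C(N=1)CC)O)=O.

6

Molecular formula from the SMILES: C8H10N4O4.
DoU = (2C + 2 + N − H − X)/2 = (2·8 + 2 + 4 − 10 − 0)/2 = 12/2 = 6.
(Structurally: 1 ring(s) + 5 π bond(s) = 6.)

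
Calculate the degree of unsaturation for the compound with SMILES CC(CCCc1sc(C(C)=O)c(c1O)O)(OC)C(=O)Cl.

Molecular formula from the SMILES: C13H17ClO5S.
DoU = (2C + 2 + N − H − X)/2 = (2·13 + 2 + 0 − 17 − 1)/2 = 10/2 = 5.
(Structurally: 1 ring(s) + 4 π bond(s) = 5.)

5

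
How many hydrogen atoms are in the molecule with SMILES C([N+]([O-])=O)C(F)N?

Hydrogens are implicit in SMILES; fill each atom to its normal valence:
  1 × C: 2 H
  1 × C: 1 H
  1 × F: no H
  1 × N: 2 H
  1 × N (charge +1): no H
  1 × O: no H
  1 × O (charge -1): no H
  Total hydrogens = 5.

5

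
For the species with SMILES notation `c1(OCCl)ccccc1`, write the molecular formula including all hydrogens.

C7H7ClO

Heavy atoms from the SMILES: 7 C, 1 Cl, 1 O.
Implicit hydrogens by atom environment:
  5 × C (aromatic): 1 H each → 5
  1 × C: 2 H
  1 × C (aromatic): no H
  1 × Cl: no H
  1 × O: no H
  Total hydrogens = 7.
Molecular formula: C7H7ClO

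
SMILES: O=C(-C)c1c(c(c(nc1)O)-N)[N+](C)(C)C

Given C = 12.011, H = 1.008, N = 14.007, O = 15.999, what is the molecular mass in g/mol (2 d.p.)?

210.26

Molecular formula: C10H16N3O2+.
M = 10×12.011 + 16×1.008 + 3×14.007 + 2×15.999 = 210.26 g/mol.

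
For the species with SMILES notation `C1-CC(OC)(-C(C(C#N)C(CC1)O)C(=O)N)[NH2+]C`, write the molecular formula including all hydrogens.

C12H22N3O3+

Heavy atoms from the SMILES: 12 C, 3 N, 3 O.
Implicit hydrogens by atom environment:
  4 × C: 2 H each → 8
  3 × C: 1 H each → 3
  3 × C: no H
  2 × C: 3 H each → 6
  2 × O: no H
  1 × N: 2 H
  1 × N (charge +1): 2 H
  1 × N: no H
  1 × O: 1 H
  Total hydrogens = 22.
Net charge +1.
Molecular formula: C12H22N3O3+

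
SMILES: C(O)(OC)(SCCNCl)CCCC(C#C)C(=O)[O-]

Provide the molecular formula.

Heavy atoms from the SMILES: 11 C, 1 Cl, 1 N, 4 O, 1 S.
Implicit hydrogens by atom environment:
  5 × C: 2 H each → 10
  3 × C: no H
  2 × C: 1 H each → 2
  2 × O: no H
  1 × C: 3 H
  1 × Cl: no H
  1 × N: 1 H
  1 × O: 1 H
  1 × O (charge -1): no H
  1 × S: no H
  Total hydrogens = 17.
Net charge -1.
Molecular formula: C11H17ClNO4S-

C11H17ClNO4S-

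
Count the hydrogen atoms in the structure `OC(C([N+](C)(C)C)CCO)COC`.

22

Hydrogens are implicit in SMILES; fill each atom to its normal valence:
  4 × C: 3 H each → 12
  3 × C: 2 H each → 6
  2 × C: 1 H each → 2
  2 × O: 1 H each → 2
  1 × N (charge +1): no H
  1 × O: no H
  Total hydrogens = 22.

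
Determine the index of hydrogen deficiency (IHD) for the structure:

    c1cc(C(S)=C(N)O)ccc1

5

Molecular formula from the SMILES: C8H9NOS.
DoU = (2C + 2 + N − H − X)/2 = (2·8 + 2 + 1 − 9 − 0)/2 = 10/2 = 5.
(Structurally: 1 ring(s) + 4 π bond(s) = 5.)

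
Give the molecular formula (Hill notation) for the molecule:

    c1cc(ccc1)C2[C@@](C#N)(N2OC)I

Heavy atoms from the SMILES: 10 C, 1 I, 2 N, 1 O.
Implicit hydrogens by atom environment:
  5 × C (aromatic): 1 H each → 5
  2 × C: no H
  2 × N: no H
  1 × C: 3 H
  1 × C: 1 H
  1 × C (aromatic): no H
  1 × I: no H
  1 × O: no H
  Total hydrogens = 9.
Molecular formula: C10H9IN2O

C10H9IN2O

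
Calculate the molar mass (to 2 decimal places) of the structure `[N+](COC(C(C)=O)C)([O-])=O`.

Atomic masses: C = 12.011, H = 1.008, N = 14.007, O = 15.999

Molecular formula: C5H9NO4.
M = 5×12.011 + 9×1.008 + 1×14.007 + 4×15.999 = 147.13 g/mol.

147.13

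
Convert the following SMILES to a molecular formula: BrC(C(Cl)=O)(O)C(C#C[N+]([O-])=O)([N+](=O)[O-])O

Heavy atoms from the SMILES: 1 Br, 5 C, 1 Cl, 2 N, 7 O.
Implicit hydrogens by atom environment:
  5 × C: no H
  3 × O: no H
  2 × N (charge +1): no H
  2 × O: 1 H each → 2
  2 × O (charge -1): no H
  1 × Br: no H
  1 × Cl: no H
  Total hydrogens = 2.
Molecular formula: C5H2BrClN2O7

C5H2BrClN2O7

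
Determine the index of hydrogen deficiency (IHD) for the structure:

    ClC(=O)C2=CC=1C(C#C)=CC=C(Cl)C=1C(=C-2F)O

Molecular formula from the SMILES: C13H5Cl2FO2.
DoU = (2C + 2 + N − H − X)/2 = (2·13 + 2 + 0 − 5 − 3)/2 = 20/2 = 10.
(Structurally: 2 ring(s) + 8 π bond(s) = 10.)

10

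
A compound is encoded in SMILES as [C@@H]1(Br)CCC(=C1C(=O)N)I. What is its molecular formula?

C6H7BrINO

Heavy atoms from the SMILES: 1 Br, 6 C, 1 I, 1 N, 1 O.
Implicit hydrogens by atom environment:
  3 × C: no H
  2 × C: 2 H each → 4
  1 × Br: no H
  1 × C: 1 H
  1 × I: no H
  1 × N: 2 H
  1 × O: no H
  Total hydrogens = 7.
Molecular formula: C6H7BrINO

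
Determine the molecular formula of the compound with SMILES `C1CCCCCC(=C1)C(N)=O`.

C9H15NO

Heavy atoms from the SMILES: 9 C, 1 N, 1 O.
Implicit hydrogens by atom environment:
  6 × C: 2 H each → 12
  2 × C: no H
  1 × C: 1 H
  1 × N: 2 H
  1 × O: no H
  Total hydrogens = 15.
Molecular formula: C9H15NO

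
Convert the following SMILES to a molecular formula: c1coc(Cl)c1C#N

C5H2ClNO

Heavy atoms from the SMILES: 5 C, 1 Cl, 1 N, 1 O.
Implicit hydrogens by atom environment:
  2 × C (aromatic): 1 H each → 2
  2 × C (aromatic): no H
  1 × C: no H
  1 × Cl: no H
  1 × N: no H
  1 × O (aromatic): no H
  Total hydrogens = 2.
Molecular formula: C5H2ClNO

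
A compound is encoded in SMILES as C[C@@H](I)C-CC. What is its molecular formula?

Heavy atoms from the SMILES: 5 C, 1 I.
Implicit hydrogens by atom environment:
  2 × C: 3 H each → 6
  2 × C: 2 H each → 4
  1 × C: 1 H
  1 × I: no H
  Total hydrogens = 11.
Molecular formula: C5H11I

C5H11I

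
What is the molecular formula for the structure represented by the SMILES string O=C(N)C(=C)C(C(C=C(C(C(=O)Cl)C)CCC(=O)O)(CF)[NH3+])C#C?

C16H21ClFN2O4+

Heavy atoms from the SMILES: 16 C, 1 Cl, 1 F, 2 N, 4 O.
Implicit hydrogens by atom environment:
  7 × C: no H
  4 × C: 2 H each → 8
  4 × C: 1 H each → 4
  3 × O: no H
  1 × C: 3 H
  1 × Cl: no H
  1 × F: no H
  1 × N (charge +1): 3 H
  1 × N: 2 H
  1 × O: 1 H
  Total hydrogens = 21.
Net charge +1.
Molecular formula: C16H21ClFN2O4+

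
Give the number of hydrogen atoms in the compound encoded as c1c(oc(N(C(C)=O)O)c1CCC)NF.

13

Hydrogens are implicit in SMILES; fill each atom to its normal valence:
  3 × C (aromatic): no H
  2 × C: 3 H each → 6
  2 × C: 2 H each → 4
  1 × C (aromatic): 1 H
  1 × C: no H
  1 × F: no H
  1 × N: 1 H
  1 × N: no H
  1 × O: 1 H
  1 × O (aromatic): no H
  1 × O: no H
  Total hydrogens = 13.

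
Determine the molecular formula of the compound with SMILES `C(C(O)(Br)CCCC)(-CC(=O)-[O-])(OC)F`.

C9H15BrFO4-

Heavy atoms from the SMILES: 1 Br, 9 C, 1 F, 4 O.
Implicit hydrogens by atom environment:
  4 × C: 2 H each → 8
  3 × C: no H
  2 × C: 3 H each → 6
  2 × O: no H
  1 × Br: no H
  1 × F: no H
  1 × O: 1 H
  1 × O (charge -1): no H
  Total hydrogens = 15.
Net charge -1.
Molecular formula: C9H15BrFO4-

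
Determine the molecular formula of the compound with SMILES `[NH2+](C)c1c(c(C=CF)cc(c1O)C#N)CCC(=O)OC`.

C14H16FN2O3+

Heavy atoms from the SMILES: 14 C, 1 F, 2 N, 3 O.
Implicit hydrogens by atom environment:
  5 × C (aromatic): no H
  2 × C: 3 H each → 6
  2 × C: 2 H each → 4
  2 × C: 1 H each → 2
  2 × C: no H
  2 × O: no H
  1 × C (aromatic): 1 H
  1 × F: no H
  1 × N (charge +1): 2 H
  1 × N: no H
  1 × O: 1 H
  Total hydrogens = 16.
Net charge +1.
Molecular formula: C14H16FN2O3+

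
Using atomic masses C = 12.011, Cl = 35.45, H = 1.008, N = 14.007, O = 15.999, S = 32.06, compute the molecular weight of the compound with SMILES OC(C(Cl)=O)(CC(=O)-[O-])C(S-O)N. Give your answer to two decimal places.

228.62

Molecular formula: C5H7ClNO5S-.
M = 5×12.011 + 1×35.45 + 7×1.008 + 1×14.007 + 5×15.999 + 1×32.06 = 228.62 g/mol.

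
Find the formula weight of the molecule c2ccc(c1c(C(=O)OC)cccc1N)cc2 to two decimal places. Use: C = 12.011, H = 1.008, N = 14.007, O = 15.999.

Molecular formula: C14H13NO2.
M = 14×12.011 + 13×1.008 + 1×14.007 + 2×15.999 = 227.26 g/mol.

227.26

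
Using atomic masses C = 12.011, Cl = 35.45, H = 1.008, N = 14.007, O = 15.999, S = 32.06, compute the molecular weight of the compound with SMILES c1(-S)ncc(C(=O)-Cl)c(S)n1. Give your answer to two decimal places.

Molecular formula: C5H3ClN2OS2.
M = 5×12.011 + 1×35.45 + 3×1.008 + 2×14.007 + 1×15.999 + 2×32.06 = 206.66 g/mol.

206.66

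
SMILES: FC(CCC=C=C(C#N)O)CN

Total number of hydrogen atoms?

11

Hydrogens are implicit in SMILES; fill each atom to its normal valence:
  3 × C: 2 H each → 6
  3 × C: no H
  2 × C: 1 H each → 2
  1 × F: no H
  1 × N: 2 H
  1 × N: no H
  1 × O: 1 H
  Total hydrogens = 11.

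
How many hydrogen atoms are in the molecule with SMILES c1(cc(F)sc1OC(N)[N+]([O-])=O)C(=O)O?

Hydrogens are implicit in SMILES; fill each atom to its normal valence:
  3 × C (aromatic): no H
  3 × O: no H
  1 × C (aromatic): 1 H
  1 × C: 1 H
  1 × C: no H
  1 × F: no H
  1 × N: 2 H
  1 × N (charge +1): no H
  1 × O: 1 H
  1 × O (charge -1): no H
  1 × S (aromatic): no H
  Total hydrogens = 5.

5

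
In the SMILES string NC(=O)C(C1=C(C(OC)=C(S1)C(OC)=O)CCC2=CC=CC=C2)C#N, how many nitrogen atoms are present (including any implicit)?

2

The symbol for nitrogen appears 2 times in the SMILES.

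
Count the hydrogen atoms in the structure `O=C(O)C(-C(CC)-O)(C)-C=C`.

Hydrogens are implicit in SMILES; fill each atom to its normal valence:
  2 × C: 3 H each → 6
  2 × C: 2 H each → 4
  2 × C: 1 H each → 2
  2 × C: no H
  2 × O: 1 H each → 2
  1 × O: no H
  Total hydrogens = 14.

14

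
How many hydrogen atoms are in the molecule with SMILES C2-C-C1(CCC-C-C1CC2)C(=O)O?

18

Hydrogens are implicit in SMILES; fill each atom to its normal valence:
  8 × C: 2 H each → 16
  2 × C: no H
  1 × C: 1 H
  1 × O: 1 H
  1 × O: no H
  Total hydrogens = 18.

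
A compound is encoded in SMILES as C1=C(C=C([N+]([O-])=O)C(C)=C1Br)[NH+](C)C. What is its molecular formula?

C9H12BrN2O2+

Heavy atoms from the SMILES: 1 Br, 9 C, 2 N, 2 O.
Implicit hydrogens by atom environment:
  4 × C (aromatic): no H
  3 × C: 3 H each → 9
  2 × C (aromatic): 1 H each → 2
  1 × Br: no H
  1 × N (charge +1): 1 H
  1 × N (charge +1): no H
  1 × O: no H
  1 × O (charge -1): no H
  Total hydrogens = 12.
Net charge +1.
Molecular formula: C9H12BrN2O2+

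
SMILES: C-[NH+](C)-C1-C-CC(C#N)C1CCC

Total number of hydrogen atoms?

21

Hydrogens are implicit in SMILES; fill each atom to its normal valence:
  4 × C: 2 H each → 8
  3 × C: 3 H each → 9
  3 × C: 1 H each → 3
  1 × C: no H
  1 × N (charge +1): 1 H
  1 × N: no H
  Total hydrogens = 21.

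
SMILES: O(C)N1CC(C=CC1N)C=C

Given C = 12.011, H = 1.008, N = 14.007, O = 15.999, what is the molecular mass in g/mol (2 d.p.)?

Molecular formula: C8H14N2O.
M = 8×12.011 + 14×1.008 + 2×14.007 + 1×15.999 = 154.21 g/mol.

154.21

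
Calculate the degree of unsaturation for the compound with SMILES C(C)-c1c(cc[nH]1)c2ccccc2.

Molecular formula from the SMILES: C12H13N.
DoU = (2C + 2 + N − H − X)/2 = (2·12 + 2 + 1 − 13 − 0)/2 = 14/2 = 7.
(Structurally: 2 ring(s) + 5 π bond(s) = 7.)

7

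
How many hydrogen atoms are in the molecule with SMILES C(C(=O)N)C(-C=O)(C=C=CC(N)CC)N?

17

Hydrogens are implicit in SMILES; fill each atom to its normal valence:
  4 × C: 1 H each → 4
  3 × C: no H
  3 × N: 2 H each → 6
  2 × C: 2 H each → 4
  2 × O: no H
  1 × C: 3 H
  Total hydrogens = 17.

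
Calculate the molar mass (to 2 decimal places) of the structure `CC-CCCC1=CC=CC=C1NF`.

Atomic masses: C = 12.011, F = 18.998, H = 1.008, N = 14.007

181.25

Molecular formula: C11H16FN.
M = 11×12.011 + 1×18.998 + 16×1.008 + 1×14.007 = 181.25 g/mol.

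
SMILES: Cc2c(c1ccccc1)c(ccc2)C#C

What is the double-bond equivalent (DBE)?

Molecular formula from the SMILES: C15H12.
DoU = (2C + 2 + N − H − X)/2 = (2·15 + 2 + 0 − 12 − 0)/2 = 20/2 = 10.
(Structurally: 2 ring(s) + 8 π bond(s) = 10.)

10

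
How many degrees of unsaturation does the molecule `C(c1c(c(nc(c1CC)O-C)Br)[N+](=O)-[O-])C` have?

Molecular formula from the SMILES: C10H13BrN2O3.
DoU = (2C + 2 + N − H − X)/2 = (2·10 + 2 + 2 − 13 − 1)/2 = 10/2 = 5.
(Structurally: 1 ring(s) + 4 π bond(s) = 5.)

5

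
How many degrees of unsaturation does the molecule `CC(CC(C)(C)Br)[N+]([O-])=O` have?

1

Molecular formula from the SMILES: C6H12BrNO2.
DoU = (2C + 2 + N − H − X)/2 = (2·6 + 2 + 1 − 12 − 1)/2 = 2/2 = 1.
(Structurally: 0 ring(s) + 1 π bond(s) = 1.)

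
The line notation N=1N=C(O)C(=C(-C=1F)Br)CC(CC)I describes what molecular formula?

Heavy atoms from the SMILES: 1 Br, 8 C, 1 F, 1 I, 2 N, 1 O.
Implicit hydrogens by atom environment:
  4 × C (aromatic): no H
  2 × C: 2 H each → 4
  2 × N (aromatic): no H
  1 × Br: no H
  1 × C: 3 H
  1 × C: 1 H
  1 × F: no H
  1 × I: no H
  1 × O: 1 H
  Total hydrogens = 9.
Molecular formula: C8H9BrFIN2O

C8H9BrFIN2O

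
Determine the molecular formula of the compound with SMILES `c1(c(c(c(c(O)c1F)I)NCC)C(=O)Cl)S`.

Heavy atoms from the SMILES: 9 C, 1 Cl, 1 F, 1 I, 1 N, 2 O, 1 S.
Implicit hydrogens by atom environment:
  6 × C (aromatic): no H
  1 × C: 3 H
  1 × C: 2 H
  1 × C: no H
  1 × Cl: no H
  1 × F: no H
  1 × I: no H
  1 × N: 1 H
  1 × O: 1 H
  1 × O: no H
  1 × S: 1 H
  Total hydrogens = 8.
Molecular formula: C9H8ClFINO2S

C9H8ClFINO2S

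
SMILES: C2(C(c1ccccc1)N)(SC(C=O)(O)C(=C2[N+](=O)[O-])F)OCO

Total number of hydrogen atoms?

13

Hydrogens are implicit in SMILES; fill each atom to its normal valence:
  5 × C (aromatic): 1 H each → 5
  4 × C: no H
  3 × O: no H
  2 × C: 1 H each → 2
  2 × O: 1 H each → 2
  1 × C: 2 H
  1 × C (aromatic): no H
  1 × F: no H
  1 × N: 2 H
  1 × N (charge +1): no H
  1 × O (charge -1): no H
  1 × S: no H
  Total hydrogens = 13.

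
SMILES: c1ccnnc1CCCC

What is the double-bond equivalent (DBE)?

Molecular formula from the SMILES: C8H12N2.
DoU = (2C + 2 + N − H − X)/2 = (2·8 + 2 + 2 − 12 − 0)/2 = 8/2 = 4.
(Structurally: 1 ring(s) + 3 π bond(s) = 4.)

4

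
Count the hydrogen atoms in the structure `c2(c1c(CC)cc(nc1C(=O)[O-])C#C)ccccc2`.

12

Hydrogens are implicit in SMILES; fill each atom to its normal valence:
  6 × C (aromatic): 1 H each → 6
  5 × C (aromatic): no H
  2 × C: no H
  1 × C: 3 H
  1 × C: 2 H
  1 × C: 1 H
  1 × N (aromatic): no H
  1 × O: no H
  1 × O (charge -1): no H
  Total hydrogens = 12.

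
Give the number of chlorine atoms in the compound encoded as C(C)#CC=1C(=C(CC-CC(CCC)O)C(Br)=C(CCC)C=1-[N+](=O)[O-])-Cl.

1

The symbol for chlorine appears 1 time in the SMILES.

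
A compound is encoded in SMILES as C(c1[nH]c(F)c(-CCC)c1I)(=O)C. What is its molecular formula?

Heavy atoms from the SMILES: 9 C, 1 F, 1 I, 1 N, 1 O.
Implicit hydrogens by atom environment:
  4 × C (aromatic): no H
  2 × C: 3 H each → 6
  2 × C: 2 H each → 4
  1 × C: no H
  1 × F: no H
  1 × I: no H
  1 × N (aromatic): 1 H
  1 × O: no H
  Total hydrogens = 11.
Molecular formula: C9H11FINO

C9H11FINO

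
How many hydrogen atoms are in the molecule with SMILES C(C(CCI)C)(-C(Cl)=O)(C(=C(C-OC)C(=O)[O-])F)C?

Hydrogens are implicit in SMILES; fill each atom to its normal valence:
  5 × C: no H
  3 × C: 3 H each → 9
  3 × C: 2 H each → 6
  3 × O: no H
  1 × C: 1 H
  1 × Cl: no H
  1 × F: no H
  1 × I: no H
  1 × O (charge -1): no H
  Total hydrogens = 16.

16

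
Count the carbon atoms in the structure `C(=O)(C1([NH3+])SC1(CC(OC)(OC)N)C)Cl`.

The symbol for carbon appears 8 times in the SMILES. (Cl is a single chlorine, not C + l.)

8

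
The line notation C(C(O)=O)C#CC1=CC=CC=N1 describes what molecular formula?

C9H7NO2

Heavy atoms from the SMILES: 9 C, 1 N, 2 O.
Implicit hydrogens by atom environment:
  4 × C (aromatic): 1 H each → 4
  3 × C: no H
  1 × C: 2 H
  1 × C (aromatic): no H
  1 × N (aromatic): no H
  1 × O: 1 H
  1 × O: no H
  Total hydrogens = 7.
Molecular formula: C9H7NO2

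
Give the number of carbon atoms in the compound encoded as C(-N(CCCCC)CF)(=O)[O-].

The symbol for carbon appears 7 times in the SMILES.

7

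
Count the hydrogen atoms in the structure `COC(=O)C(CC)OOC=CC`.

Hydrogens are implicit in SMILES; fill each atom to its normal valence:
  4 × O: no H
  3 × C: 3 H each → 9
  3 × C: 1 H each → 3
  1 × C: 2 H
  1 × C: no H
  Total hydrogens = 14.

14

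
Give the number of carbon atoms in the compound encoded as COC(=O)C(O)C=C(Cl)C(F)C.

7

The symbol for carbon appears 7 times in the SMILES. (Cl is a single chlorine, not C + l.)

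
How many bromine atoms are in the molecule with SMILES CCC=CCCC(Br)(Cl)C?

The symbol for bromine appears 1 time in the SMILES.

1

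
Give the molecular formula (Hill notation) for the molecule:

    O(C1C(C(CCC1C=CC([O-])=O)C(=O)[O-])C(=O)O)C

Heavy atoms from the SMILES: 12 C, 7 O.
Implicit hydrogens by atom environment:
  6 × C: 1 H each → 6
  4 × O: no H
  3 × C: no H
  2 × C: 2 H each → 4
  2 × O (charge -1): no H
  1 × C: 3 H
  1 × O: 1 H
  Total hydrogens = 14.
Net charge -2.
Molecular formula: [C12H14O7]2-

[C12H14O7]2-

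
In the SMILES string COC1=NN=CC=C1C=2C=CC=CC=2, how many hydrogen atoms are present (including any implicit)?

Hydrogens are implicit in SMILES; fill each atom to its normal valence:
  7 × C (aromatic): 1 H each → 7
  3 × C (aromatic): no H
  2 × N (aromatic): no H
  1 × C: 3 H
  1 × O: no H
  Total hydrogens = 10.

10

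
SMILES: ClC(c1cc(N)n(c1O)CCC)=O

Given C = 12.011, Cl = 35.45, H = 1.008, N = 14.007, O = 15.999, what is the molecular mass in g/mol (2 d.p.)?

202.64

Molecular formula: C8H11ClN2O2.
M = 8×12.011 + 1×35.45 + 11×1.008 + 2×14.007 + 2×15.999 = 202.64 g/mol.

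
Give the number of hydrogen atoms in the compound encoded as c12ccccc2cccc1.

Hydrogens are implicit in SMILES; fill each atom to its normal valence:
  8 × C (aromatic): 1 H each → 8
  2 × C (aromatic): no H
  Total hydrogens = 8.

8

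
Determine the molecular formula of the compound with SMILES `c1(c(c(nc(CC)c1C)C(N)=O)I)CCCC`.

Heavy atoms from the SMILES: 13 C, 1 I, 2 N, 1 O.
Implicit hydrogens by atom environment:
  5 × C (aromatic): no H
  4 × C: 2 H each → 8
  3 × C: 3 H each → 9
  1 × C: no H
  1 × I: no H
  1 × N: 2 H
  1 × N (aromatic): no H
  1 × O: no H
  Total hydrogens = 19.
Molecular formula: C13H19IN2O

C13H19IN2O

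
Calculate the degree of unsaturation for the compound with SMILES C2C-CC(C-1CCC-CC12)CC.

2

Molecular formula from the SMILES: C12H22.
DoU = (2C + 2 + N − H − X)/2 = (2·12 + 2 + 0 − 22 − 0)/2 = 4/2 = 2.
(Structurally: 2 ring(s) + 0 π bond(s) = 2.)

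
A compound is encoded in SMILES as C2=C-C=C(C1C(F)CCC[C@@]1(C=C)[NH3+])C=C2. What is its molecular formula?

C14H19FN+

Heavy atoms from the SMILES: 14 C, 1 F, 1 N.
Implicit hydrogens by atom environment:
  5 × C (aromatic): 1 H each → 5
  4 × C: 2 H each → 8
  3 × C: 1 H each → 3
  1 × C: no H
  1 × C (aromatic): no H
  1 × F: no H
  1 × N (charge +1): 3 H
  Total hydrogens = 19.
Net charge +1.
Molecular formula: C14H19FN+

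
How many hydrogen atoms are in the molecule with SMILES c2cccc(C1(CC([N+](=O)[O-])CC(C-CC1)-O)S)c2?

19

Hydrogens are implicit in SMILES; fill each atom to its normal valence:
  5 × C: 2 H each → 10
  5 × C (aromatic): 1 H each → 5
  2 × C: 1 H each → 2
  1 × C: no H
  1 × C (aromatic): no H
  1 × N (charge +1): no H
  1 × O: 1 H
  1 × O: no H
  1 × O (charge -1): no H
  1 × S: 1 H
  Total hydrogens = 19.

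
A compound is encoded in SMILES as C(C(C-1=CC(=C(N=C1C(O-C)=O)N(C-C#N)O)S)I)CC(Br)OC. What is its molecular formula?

C14H17BrIN3O4S

Heavy atoms from the SMILES: 1 Br, 14 C, 1 I, 3 N, 4 O, 1 S.
Implicit hydrogens by atom environment:
  4 × C (aromatic): no H
  3 × C: 2 H each → 6
  3 × O: no H
  2 × C: 3 H each → 6
  2 × C: 1 H each → 2
  2 × C: no H
  2 × N: no H
  1 × Br: no H
  1 × C (aromatic): 1 H
  1 × I: no H
  1 × N (aromatic): no H
  1 × O: 1 H
  1 × S: 1 H
  Total hydrogens = 17.
Molecular formula: C14H17BrIN3O4S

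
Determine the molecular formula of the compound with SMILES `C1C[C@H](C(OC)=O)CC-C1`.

C8H14O2

Heavy atoms from the SMILES: 8 C, 2 O.
Implicit hydrogens by atom environment:
  5 × C: 2 H each → 10
  2 × O: no H
  1 × C: 3 H
  1 × C: 1 H
  1 × C: no H
  Total hydrogens = 14.
Molecular formula: C8H14O2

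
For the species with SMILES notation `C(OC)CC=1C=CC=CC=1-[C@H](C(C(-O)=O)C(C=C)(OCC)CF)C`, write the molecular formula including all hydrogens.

Heavy atoms from the SMILES: 19 C, 1 F, 4 O.
Implicit hydrogens by atom environment:
  5 × C: 2 H each → 10
  4 × C (aromatic): 1 H each → 4
  3 × C: 3 H each → 9
  3 × C: 1 H each → 3
  3 × O: no H
  2 × C: no H
  2 × C (aromatic): no H
  1 × F: no H
  1 × O: 1 H
  Total hydrogens = 27.
Molecular formula: C19H27FO4

C19H27FO4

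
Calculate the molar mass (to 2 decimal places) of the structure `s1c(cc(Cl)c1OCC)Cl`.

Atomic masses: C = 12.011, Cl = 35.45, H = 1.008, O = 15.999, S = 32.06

197.07

Molecular formula: C6H6Cl2OS.
M = 6×12.011 + 2×35.45 + 6×1.008 + 1×15.999 + 1×32.06 = 197.07 g/mol.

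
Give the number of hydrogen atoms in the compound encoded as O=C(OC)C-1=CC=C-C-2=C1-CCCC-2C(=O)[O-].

Hydrogens are implicit in SMILES; fill each atom to its normal valence:
  3 × C: 2 H each → 6
  3 × C (aromatic): 1 H each → 3
  3 × C (aromatic): no H
  3 × O: no H
  2 × C: no H
  1 × C: 3 H
  1 × C: 1 H
  1 × O (charge -1): no H
  Total hydrogens = 13.

13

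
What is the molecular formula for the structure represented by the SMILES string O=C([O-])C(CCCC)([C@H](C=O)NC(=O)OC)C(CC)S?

Heavy atoms from the SMILES: 13 C, 1 N, 5 O, 1 S.
Implicit hydrogens by atom environment:
  4 × C: 2 H each → 8
  4 × O: no H
  3 × C: 3 H each → 9
  3 × C: 1 H each → 3
  3 × C: no H
  1 × N: 1 H
  1 × O (charge -1): no H
  1 × S: 1 H
  Total hydrogens = 22.
Net charge -1.
Molecular formula: C13H22NO5S-

C13H22NO5S-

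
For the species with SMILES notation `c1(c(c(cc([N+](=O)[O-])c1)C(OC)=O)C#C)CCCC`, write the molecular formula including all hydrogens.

Heavy atoms from the SMILES: 14 C, 1 N, 4 O.
Implicit hydrogens by atom environment:
  4 × C (aromatic): no H
  3 × C: 2 H each → 6
  3 × O: no H
  2 × C: 3 H each → 6
  2 × C (aromatic): 1 H each → 2
  2 × C: no H
  1 × C: 1 H
  1 × N (charge +1): no H
  1 × O (charge -1): no H
  Total hydrogens = 15.
Molecular formula: C14H15NO4

C14H15NO4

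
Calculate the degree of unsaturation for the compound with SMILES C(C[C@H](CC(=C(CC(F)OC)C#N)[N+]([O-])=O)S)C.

Molecular formula from the SMILES: C11H17FN2O3S.
DoU = (2C + 2 + N − H − X)/2 = (2·11 + 2 + 2 − 17 − 1)/2 = 8/2 = 4.
(Structurally: 0 ring(s) + 4 π bond(s) = 4.)

4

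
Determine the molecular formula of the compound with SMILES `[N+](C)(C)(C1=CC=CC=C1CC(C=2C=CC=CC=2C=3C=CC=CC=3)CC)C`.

C25H30N+

Heavy atoms from the SMILES: 25 C, 1 N.
Implicit hydrogens by atom environment:
  13 × C (aromatic): 1 H each → 13
  5 × C (aromatic): no H
  4 × C: 3 H each → 12
  2 × C: 2 H each → 4
  1 × C: 1 H
  1 × N (charge +1): no H
  Total hydrogens = 30.
Net charge +1.
Molecular formula: C25H30N+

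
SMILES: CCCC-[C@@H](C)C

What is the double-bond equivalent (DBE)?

Molecular formula from the SMILES: C7H16.
DoU = (2C + 2 + N − H − X)/2 = (2·7 + 2 + 0 − 16 − 0)/2 = 0/2 = 0.
(Structurally: 0 ring(s) + 0 π bond(s) = 0.)

0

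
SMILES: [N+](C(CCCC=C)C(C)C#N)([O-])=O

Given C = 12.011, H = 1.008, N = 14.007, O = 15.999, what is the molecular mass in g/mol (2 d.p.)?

182.22

Molecular formula: C9H14N2O2.
M = 9×12.011 + 14×1.008 + 2×14.007 + 2×15.999 = 182.22 g/mol.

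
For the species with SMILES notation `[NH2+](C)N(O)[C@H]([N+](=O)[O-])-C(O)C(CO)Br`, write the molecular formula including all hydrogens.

C5H13BrN3O5+

Heavy atoms from the SMILES: 1 Br, 5 C, 3 N, 5 O.
Implicit hydrogens by atom environment:
  3 × C: 1 H each → 3
  3 × O: 1 H each → 3
  1 × Br: no H
  1 × C: 3 H
  1 × C: 2 H
  1 × N (charge +1): 2 H
  1 × N: no H
  1 × N (charge +1): no H
  1 × O: no H
  1 × O (charge -1): no H
  Total hydrogens = 13.
Net charge +1.
Molecular formula: C5H13BrN3O5+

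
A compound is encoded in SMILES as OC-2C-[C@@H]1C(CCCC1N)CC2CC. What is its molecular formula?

Heavy atoms from the SMILES: 12 C, 1 N, 1 O.
Implicit hydrogens by atom environment:
  6 × C: 2 H each → 12
  5 × C: 1 H each → 5
  1 × C: 3 H
  1 × N: 2 H
  1 × O: 1 H
  Total hydrogens = 23.
Molecular formula: C12H23NO

C12H23NO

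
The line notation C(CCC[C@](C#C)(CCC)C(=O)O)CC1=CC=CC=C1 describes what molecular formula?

Heavy atoms from the SMILES: 18 C, 2 O.
Implicit hydrogens by atom environment:
  7 × C: 2 H each → 14
  5 × C (aromatic): 1 H each → 5
  3 × C: no H
  1 × C: 3 H
  1 × C: 1 H
  1 × C (aromatic): no H
  1 × O: 1 H
  1 × O: no H
  Total hydrogens = 24.
Molecular formula: C18H24O2

C18H24O2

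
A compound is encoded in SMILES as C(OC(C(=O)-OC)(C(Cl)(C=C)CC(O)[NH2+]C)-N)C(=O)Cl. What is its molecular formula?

C11H19Cl2N2O5+

Heavy atoms from the SMILES: 11 C, 2 Cl, 2 N, 5 O.
Implicit hydrogens by atom environment:
  4 × C: no H
  4 × O: no H
  3 × C: 2 H each → 6
  2 × C: 3 H each → 6
  2 × C: 1 H each → 2
  2 × Cl: no H
  1 × N (charge +1): 2 H
  1 × N: 2 H
  1 × O: 1 H
  Total hydrogens = 19.
Net charge +1.
Molecular formula: C11H19Cl2N2O5+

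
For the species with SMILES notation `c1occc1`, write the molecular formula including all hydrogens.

Heavy atoms from the SMILES: 4 C, 1 O.
Implicit hydrogens by atom environment:
  4 × C (aromatic): 1 H each → 4
  1 × O (aromatic): no H
  Total hydrogens = 4.
Molecular formula: C4H4O

C4H4O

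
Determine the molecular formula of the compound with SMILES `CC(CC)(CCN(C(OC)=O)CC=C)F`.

C11H20FNO2

Heavy atoms from the SMILES: 11 C, 1 F, 1 N, 2 O.
Implicit hydrogens by atom environment:
  5 × C: 2 H each → 10
  3 × C: 3 H each → 9
  2 × C: no H
  2 × O: no H
  1 × C: 1 H
  1 × F: no H
  1 × N: no H
  Total hydrogens = 20.
Molecular formula: C11H20FNO2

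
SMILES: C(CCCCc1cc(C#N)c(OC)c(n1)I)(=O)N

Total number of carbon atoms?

12

The symbol for carbon appears 12 times in the SMILES. Lowercase c denotes aromatic carbon and counts toward C.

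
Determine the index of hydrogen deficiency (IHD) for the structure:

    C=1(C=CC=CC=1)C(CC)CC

Molecular formula from the SMILES: C11H16.
DoU = (2C + 2 + N − H − X)/2 = (2·11 + 2 + 0 − 16 − 0)/2 = 8/2 = 4.
(Structurally: 1 ring(s) + 3 π bond(s) = 4.)

4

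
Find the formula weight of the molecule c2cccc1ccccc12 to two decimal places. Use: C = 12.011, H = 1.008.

Molecular formula: C10H8.
M = 10×12.011 + 8×1.008 = 128.17 g/mol.

128.17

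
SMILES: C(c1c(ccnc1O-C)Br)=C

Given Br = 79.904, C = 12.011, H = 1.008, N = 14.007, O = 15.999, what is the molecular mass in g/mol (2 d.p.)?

Molecular formula: C8H8BrNO.
M = 1×79.904 + 8×12.011 + 8×1.008 + 1×14.007 + 1×15.999 = 214.06 g/mol.

214.06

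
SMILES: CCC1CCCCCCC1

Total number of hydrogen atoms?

20

Hydrogens are implicit in SMILES; fill each atom to its normal valence:
  8 × C: 2 H each → 16
  1 × C: 3 H
  1 × C: 1 H
  Total hydrogens = 20.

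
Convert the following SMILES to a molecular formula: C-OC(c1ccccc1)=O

Heavy atoms from the SMILES: 8 C, 2 O.
Implicit hydrogens by atom environment:
  5 × C (aromatic): 1 H each → 5
  2 × O: no H
  1 × C: 3 H
  1 × C (aromatic): no H
  1 × C: no H
  Total hydrogens = 8.
Molecular formula: C8H8O2

C8H8O2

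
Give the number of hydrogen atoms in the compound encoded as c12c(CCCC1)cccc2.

12

Hydrogens are implicit in SMILES; fill each atom to its normal valence:
  4 × C: 2 H each → 8
  4 × C (aromatic): 1 H each → 4
  2 × C (aromatic): no H
  Total hydrogens = 12.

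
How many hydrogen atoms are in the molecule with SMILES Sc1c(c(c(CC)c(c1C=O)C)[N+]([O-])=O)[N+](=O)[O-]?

10

Hydrogens are implicit in SMILES; fill each atom to its normal valence:
  6 × C (aromatic): no H
  3 × O: no H
  2 × C: 3 H each → 6
  2 × N (charge +1): no H
  2 × O (charge -1): no H
  1 × C: 2 H
  1 × C: 1 H
  1 × S: 1 H
  Total hydrogens = 10.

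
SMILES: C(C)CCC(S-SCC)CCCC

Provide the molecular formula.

C11H24S2

Heavy atoms from the SMILES: 11 C, 2 S.
Implicit hydrogens by atom environment:
  7 × C: 2 H each → 14
  3 × C: 3 H each → 9
  2 × S: no H
  1 × C: 1 H
  Total hydrogens = 24.
Molecular formula: C11H24S2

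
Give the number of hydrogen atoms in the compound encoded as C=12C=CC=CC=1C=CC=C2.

Hydrogens are implicit in SMILES; fill each atom to its normal valence:
  8 × C (aromatic): 1 H each → 8
  2 × C (aromatic): no H
  Total hydrogens = 8.

8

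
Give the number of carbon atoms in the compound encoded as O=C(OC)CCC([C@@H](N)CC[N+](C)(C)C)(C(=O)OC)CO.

14

The symbol for carbon appears 14 times in the SMILES.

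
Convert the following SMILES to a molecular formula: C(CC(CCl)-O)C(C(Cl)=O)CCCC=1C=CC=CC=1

C15H20Cl2O2

Heavy atoms from the SMILES: 15 C, 2 Cl, 2 O.
Implicit hydrogens by atom environment:
  6 × C: 2 H each → 12
  5 × C (aromatic): 1 H each → 5
  2 × C: 1 H each → 2
  2 × Cl: no H
  1 × C: no H
  1 × C (aromatic): no H
  1 × O: 1 H
  1 × O: no H
  Total hydrogens = 20.
Molecular formula: C15H20Cl2O2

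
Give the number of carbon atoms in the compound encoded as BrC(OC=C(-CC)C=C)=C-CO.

9

The symbol for carbon appears 9 times in the SMILES.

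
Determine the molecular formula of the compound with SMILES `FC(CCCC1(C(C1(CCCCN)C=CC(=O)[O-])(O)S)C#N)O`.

Heavy atoms from the SMILES: 15 C, 1 F, 2 N, 4 O, 1 S.
Implicit hydrogens by atom environment:
  7 × C: 2 H each → 14
  5 × C: no H
  3 × C: 1 H each → 3
  2 × O: 1 H each → 2
  1 × F: no H
  1 × N: 2 H
  1 × N: no H
  1 × O: no H
  1 × O (charge -1): no H
  1 × S: 1 H
  Total hydrogens = 22.
Net charge -1.
Molecular formula: C15H22FN2O4S-

C15H22FN2O4S-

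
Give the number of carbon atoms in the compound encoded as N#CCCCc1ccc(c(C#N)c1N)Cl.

11

The symbol for carbon appears 11 times in the SMILES. Lowercase c denotes aromatic carbon and counts toward C.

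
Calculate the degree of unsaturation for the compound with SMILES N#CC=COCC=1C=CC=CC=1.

7

Molecular formula from the SMILES: C10H9NO.
DoU = (2C + 2 + N − H − X)/2 = (2·10 + 2 + 1 − 9 − 0)/2 = 14/2 = 7.
(Structurally: 1 ring(s) + 6 π bond(s) = 7.)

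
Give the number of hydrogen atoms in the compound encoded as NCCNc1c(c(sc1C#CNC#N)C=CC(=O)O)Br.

Hydrogens are implicit in SMILES; fill each atom to its normal valence:
  4 × C (aromatic): no H
  4 × C: no H
  2 × C: 2 H each → 4
  2 × C: 1 H each → 2
  2 × N: 1 H each → 2
  1 × Br: no H
  1 × N: 2 H
  1 × N: no H
  1 × O: 1 H
  1 × O: no H
  1 × S (aromatic): no H
  Total hydrogens = 11.

11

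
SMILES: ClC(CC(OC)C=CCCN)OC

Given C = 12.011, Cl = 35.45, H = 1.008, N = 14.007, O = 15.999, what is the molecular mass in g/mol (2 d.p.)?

Molecular formula: C9H18ClNO2.
M = 9×12.011 + 1×35.45 + 18×1.008 + 1×14.007 + 2×15.999 = 207.70 g/mol.

207.70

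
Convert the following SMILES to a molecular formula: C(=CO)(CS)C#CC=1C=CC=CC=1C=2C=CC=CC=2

C17H14OS

Heavy atoms from the SMILES: 17 C, 1 O, 1 S.
Implicit hydrogens by atom environment:
  9 × C (aromatic): 1 H each → 9
  3 × C: no H
  3 × C (aromatic): no H
  1 × C: 2 H
  1 × C: 1 H
  1 × O: 1 H
  1 × S: 1 H
  Total hydrogens = 14.
Molecular formula: C17H14OS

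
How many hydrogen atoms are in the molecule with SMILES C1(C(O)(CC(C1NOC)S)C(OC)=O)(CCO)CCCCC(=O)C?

Hydrogens are implicit in SMILES; fill each atom to its normal valence:
  7 × C: 2 H each → 14
  4 × C: no H
  4 × O: no H
  3 × C: 3 H each → 9
  2 × C: 1 H each → 2
  2 × O: 1 H each → 2
  1 × N: 1 H
  1 × S: 1 H
  Total hydrogens = 29.

29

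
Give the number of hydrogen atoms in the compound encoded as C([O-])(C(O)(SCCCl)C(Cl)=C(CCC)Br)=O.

Hydrogens are implicit in SMILES; fill each atom to its normal valence:
  4 × C: 2 H each → 8
  4 × C: no H
  2 × Cl: no H
  1 × Br: no H
  1 × C: 3 H
  1 × O: 1 H
  1 × O: no H
  1 × O (charge -1): no H
  1 × S: no H
  Total hydrogens = 12.

12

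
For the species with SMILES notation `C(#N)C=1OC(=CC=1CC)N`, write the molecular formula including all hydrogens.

C7H8N2O

Heavy atoms from the SMILES: 7 C, 2 N, 1 O.
Implicit hydrogens by atom environment:
  3 × C (aromatic): no H
  1 × C: 3 H
  1 × C: 2 H
  1 × C (aromatic): 1 H
  1 × C: no H
  1 × N: 2 H
  1 × N: no H
  1 × O (aromatic): no H
  Total hydrogens = 8.
Molecular formula: C7H8N2O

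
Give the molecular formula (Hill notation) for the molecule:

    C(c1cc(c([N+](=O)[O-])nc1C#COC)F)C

C10H9FN2O3

Heavy atoms from the SMILES: 10 C, 1 F, 2 N, 3 O.
Implicit hydrogens by atom environment:
  4 × C (aromatic): no H
  2 × C: 3 H each → 6
  2 × C: no H
  2 × O: no H
  1 × C: 2 H
  1 × C (aromatic): 1 H
  1 × F: no H
  1 × N (aromatic): no H
  1 × N (charge +1): no H
  1 × O (charge -1): no H
  Total hydrogens = 9.
Molecular formula: C10H9FN2O3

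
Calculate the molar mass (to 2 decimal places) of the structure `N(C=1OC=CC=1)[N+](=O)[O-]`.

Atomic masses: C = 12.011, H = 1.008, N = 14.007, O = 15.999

128.09

Molecular formula: C4H4N2O3.
M = 4×12.011 + 4×1.008 + 2×14.007 + 3×15.999 = 128.09 g/mol.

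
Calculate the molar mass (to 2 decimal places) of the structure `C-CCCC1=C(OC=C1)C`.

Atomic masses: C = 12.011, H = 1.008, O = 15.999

138.21

Molecular formula: C9H14O.
M = 9×12.011 + 14×1.008 + 1×15.999 = 138.21 g/mol.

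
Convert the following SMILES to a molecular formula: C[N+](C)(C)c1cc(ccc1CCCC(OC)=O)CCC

C17H28NO2+

Heavy atoms from the SMILES: 17 C, 1 N, 2 O.
Implicit hydrogens by atom environment:
  5 × C: 3 H each → 15
  5 × C: 2 H each → 10
  3 × C (aromatic): 1 H each → 3
  3 × C (aromatic): no H
  2 × O: no H
  1 × C: no H
  1 × N (charge +1): no H
  Total hydrogens = 28.
Net charge +1.
Molecular formula: C17H28NO2+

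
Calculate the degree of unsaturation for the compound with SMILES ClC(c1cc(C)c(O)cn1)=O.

5

Molecular formula from the SMILES: C7H6ClNO2.
DoU = (2C + 2 + N − H − X)/2 = (2·7 + 2 + 1 − 6 − 1)/2 = 10/2 = 5.
(Structurally: 1 ring(s) + 4 π bond(s) = 5.)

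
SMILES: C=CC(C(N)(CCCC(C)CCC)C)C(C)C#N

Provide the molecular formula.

C16H30N2

Heavy atoms from the SMILES: 16 C, 2 N.
Implicit hydrogens by atom environment:
  6 × C: 2 H each → 12
  4 × C: 3 H each → 12
  4 × C: 1 H each → 4
  2 × C: no H
  1 × N: 2 H
  1 × N: no H
  Total hydrogens = 30.
Molecular formula: C16H30N2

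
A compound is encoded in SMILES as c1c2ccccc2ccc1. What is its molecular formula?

C10H8

Heavy atoms from the SMILES: 10 C.
Implicit hydrogens by atom environment:
  8 × C (aromatic): 1 H each → 8
  2 × C (aromatic): no H
  Total hydrogens = 8.
Molecular formula: C10H8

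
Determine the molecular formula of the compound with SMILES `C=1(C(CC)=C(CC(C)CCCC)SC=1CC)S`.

C15H26S2

Heavy atoms from the SMILES: 15 C, 2 S.
Implicit hydrogens by atom environment:
  6 × C: 2 H each → 12
  4 × C: 3 H each → 12
  4 × C (aromatic): no H
  1 × C: 1 H
  1 × S: 1 H
  1 × S (aromatic): no H
  Total hydrogens = 26.
Molecular formula: C15H26S2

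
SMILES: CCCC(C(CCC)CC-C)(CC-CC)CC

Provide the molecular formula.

Heavy atoms from the SMILES: 17 C.
Implicit hydrogens by atom environment:
  10 × C: 2 H each → 20
  5 × C: 3 H each → 15
  1 × C: 1 H
  1 × C: no H
  Total hydrogens = 36.
Molecular formula: C17H36

C17H36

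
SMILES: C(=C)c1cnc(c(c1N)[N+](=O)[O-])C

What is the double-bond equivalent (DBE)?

Molecular formula from the SMILES: C8H9N3O2.
DoU = (2C + 2 + N − H − X)/2 = (2·8 + 2 + 3 − 9 − 0)/2 = 12/2 = 6.
(Structurally: 1 ring(s) + 5 π bond(s) = 6.)

6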